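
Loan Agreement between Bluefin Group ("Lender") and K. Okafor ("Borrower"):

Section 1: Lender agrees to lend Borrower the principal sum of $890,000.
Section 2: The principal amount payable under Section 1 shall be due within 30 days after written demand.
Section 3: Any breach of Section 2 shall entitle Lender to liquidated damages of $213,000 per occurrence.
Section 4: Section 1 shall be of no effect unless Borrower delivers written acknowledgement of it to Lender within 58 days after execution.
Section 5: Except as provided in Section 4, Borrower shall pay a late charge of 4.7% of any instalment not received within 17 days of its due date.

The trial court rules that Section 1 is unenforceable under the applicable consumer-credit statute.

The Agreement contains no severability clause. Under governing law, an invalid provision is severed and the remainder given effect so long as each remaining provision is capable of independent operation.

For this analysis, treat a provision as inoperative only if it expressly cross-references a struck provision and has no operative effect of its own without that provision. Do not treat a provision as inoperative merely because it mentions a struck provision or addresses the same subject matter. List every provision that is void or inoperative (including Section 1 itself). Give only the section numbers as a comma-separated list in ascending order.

1, 2, 3, 4

Section 1 is struck. Section 2 has no operative effect of its own apart from Section 1 and is therefore inoperative. Section 4 operates only by reference to Section 1, so it falls with Section 1. The whole of Section 3 is the liquidated-damages amount, defined by reference to Section 2, so Section 3 cannot stand once Section 2 is removed. Section 5 mentions Section 4 but its own obligation stands independently of Section 4, so Section 5 is not affected. Under the stated default rule, only provisions that cannot operate independently fall away; the rest are enforced. Only Section 5 remains in effect.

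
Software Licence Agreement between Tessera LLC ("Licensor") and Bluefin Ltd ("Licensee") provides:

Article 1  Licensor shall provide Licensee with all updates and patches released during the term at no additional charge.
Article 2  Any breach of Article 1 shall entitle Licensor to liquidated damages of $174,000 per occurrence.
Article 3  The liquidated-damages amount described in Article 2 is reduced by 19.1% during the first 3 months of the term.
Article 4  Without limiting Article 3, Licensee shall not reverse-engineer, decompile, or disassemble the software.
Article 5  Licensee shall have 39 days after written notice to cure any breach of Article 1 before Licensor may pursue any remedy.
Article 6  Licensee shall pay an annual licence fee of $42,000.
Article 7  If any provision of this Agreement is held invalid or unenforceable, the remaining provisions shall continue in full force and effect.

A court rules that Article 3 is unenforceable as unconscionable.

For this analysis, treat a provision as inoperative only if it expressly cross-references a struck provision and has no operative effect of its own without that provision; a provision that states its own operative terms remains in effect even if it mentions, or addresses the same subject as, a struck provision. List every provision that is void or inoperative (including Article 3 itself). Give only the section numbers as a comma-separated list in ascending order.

3

Article 3 is struck. Although Article 4 refers to Article 3, its operative terms do not depend on Article 3, so it remains in effect. No other provision's operative terms depend on Article 3. Under the severability clause in Article 7, the remaining provisions continue in force. That leaves Article 1, Article 2, Article 4, Article 5, Article 6, and Article 7 in effect.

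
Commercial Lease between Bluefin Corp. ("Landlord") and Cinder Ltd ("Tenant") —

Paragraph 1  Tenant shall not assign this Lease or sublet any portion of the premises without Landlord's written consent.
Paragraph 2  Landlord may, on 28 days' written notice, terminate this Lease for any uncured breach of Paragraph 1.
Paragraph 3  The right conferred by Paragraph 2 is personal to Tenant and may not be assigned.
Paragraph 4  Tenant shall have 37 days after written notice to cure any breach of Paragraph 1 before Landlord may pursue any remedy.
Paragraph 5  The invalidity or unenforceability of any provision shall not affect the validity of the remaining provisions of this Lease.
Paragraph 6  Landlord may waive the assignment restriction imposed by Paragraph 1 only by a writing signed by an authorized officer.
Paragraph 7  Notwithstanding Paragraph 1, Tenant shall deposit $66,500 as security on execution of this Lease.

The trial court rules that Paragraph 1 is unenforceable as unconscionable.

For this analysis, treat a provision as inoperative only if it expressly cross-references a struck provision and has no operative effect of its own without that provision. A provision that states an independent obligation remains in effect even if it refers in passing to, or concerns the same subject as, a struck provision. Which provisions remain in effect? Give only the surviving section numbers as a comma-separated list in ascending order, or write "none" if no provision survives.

5, 7

Paragraph 1 is struck. Paragraph 2 operates only by reference to Paragraph 1, so it falls with Paragraph 1. The only function of Paragraph 4 is the cure period for breach of Paragraph 1, so it cannot stand once Paragraph 1 is removed. Paragraph 6 has no operative effect of its own apart from Paragraph 1 and is therefore inoperative. Paragraph 3 operates only by reference to Paragraph 2, so it falls with Paragraph 2. Although Paragraph 7 refers to Paragraph 1, its operative terms do not depend on Paragraph 1, so it remains in effect. Paragraph 5 is a severability clause and preserves every provision that can still be given independent effect. That leaves Paragraph 5 and Paragraph 7 in effect.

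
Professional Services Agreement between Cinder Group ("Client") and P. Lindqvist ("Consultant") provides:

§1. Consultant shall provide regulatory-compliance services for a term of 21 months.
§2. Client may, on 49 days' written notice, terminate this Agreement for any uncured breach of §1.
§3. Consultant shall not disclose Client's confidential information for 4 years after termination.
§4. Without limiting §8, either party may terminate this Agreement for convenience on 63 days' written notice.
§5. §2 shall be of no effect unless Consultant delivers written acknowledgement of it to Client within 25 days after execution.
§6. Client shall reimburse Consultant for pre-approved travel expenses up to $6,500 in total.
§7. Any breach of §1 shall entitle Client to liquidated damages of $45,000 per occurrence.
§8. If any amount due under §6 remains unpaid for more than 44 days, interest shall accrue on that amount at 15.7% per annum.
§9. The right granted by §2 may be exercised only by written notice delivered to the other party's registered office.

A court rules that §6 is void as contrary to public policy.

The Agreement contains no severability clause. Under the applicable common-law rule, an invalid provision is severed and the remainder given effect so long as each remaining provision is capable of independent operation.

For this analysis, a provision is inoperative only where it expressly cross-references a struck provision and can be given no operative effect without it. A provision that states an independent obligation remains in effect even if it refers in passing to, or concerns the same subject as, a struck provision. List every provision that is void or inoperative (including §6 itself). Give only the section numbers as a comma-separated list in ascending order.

§6 is struck. §8 has no operative effect of its own apart from §6 and is therefore inoperative. Although §4 refers to §8, its operative terms do not depend on §8, so it remains in effect. With no severability clause, the stated default rule severs what cannot stand and enforces each remaining provision that can operate on its own. That leaves §1, §2, §3, §4, §5, §7, and §9 in effect.

6, 8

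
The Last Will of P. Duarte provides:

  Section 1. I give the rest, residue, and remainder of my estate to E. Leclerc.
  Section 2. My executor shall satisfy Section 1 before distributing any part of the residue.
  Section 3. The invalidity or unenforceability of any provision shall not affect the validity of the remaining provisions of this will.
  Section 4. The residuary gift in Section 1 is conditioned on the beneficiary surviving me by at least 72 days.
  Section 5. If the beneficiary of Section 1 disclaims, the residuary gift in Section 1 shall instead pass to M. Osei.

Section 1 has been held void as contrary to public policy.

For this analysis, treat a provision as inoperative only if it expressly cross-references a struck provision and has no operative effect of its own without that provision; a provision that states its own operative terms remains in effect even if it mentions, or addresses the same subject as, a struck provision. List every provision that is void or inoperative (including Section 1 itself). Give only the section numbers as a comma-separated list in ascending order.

1, 2, 4, 5

Section 1 is struck. Section 2 operates only by reference to Section 1, so it falls with Section 1. Section 4 has no operative effect of its own apart from Section 1 and is therefore inoperative. The only function of Section 5 is the alternative disposition for Section 1, so it cannot stand once Section 1 is removed. Section 3 is a severability clause and preserves every provision that can still be given independent effect. Only Section 3 remains in effect.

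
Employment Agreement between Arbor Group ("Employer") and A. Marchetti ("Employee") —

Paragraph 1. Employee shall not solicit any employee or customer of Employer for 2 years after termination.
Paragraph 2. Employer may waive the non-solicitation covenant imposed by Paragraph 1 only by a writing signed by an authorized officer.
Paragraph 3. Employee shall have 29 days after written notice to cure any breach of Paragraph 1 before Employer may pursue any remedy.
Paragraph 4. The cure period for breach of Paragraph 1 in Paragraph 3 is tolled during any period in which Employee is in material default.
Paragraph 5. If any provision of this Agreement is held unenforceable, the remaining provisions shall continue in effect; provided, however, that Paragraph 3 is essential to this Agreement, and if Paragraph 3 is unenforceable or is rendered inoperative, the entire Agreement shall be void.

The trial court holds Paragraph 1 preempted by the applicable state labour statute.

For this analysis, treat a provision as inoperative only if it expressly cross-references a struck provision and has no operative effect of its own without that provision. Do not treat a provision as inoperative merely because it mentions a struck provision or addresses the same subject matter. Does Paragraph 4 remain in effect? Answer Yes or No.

No

Paragraph 1 is struck. The only function of Paragraph 2 is the waiver condition for Paragraph 1, so it cannot stand once Paragraph 1 is removed. Paragraph 3 has no operative effect of its own apart from Paragraph 1 and is therefore inoperative. Paragraph 4 does nothing except set the tolling of the cure period for breach of Paragraph 1 by reference to Paragraph 3; with Paragraph 3 gone it has no independent effect and is inoperative. Paragraph 5 makes Paragraph 3 an essential term, and Paragraph 3 has been rendered inoperative by the cascade; under Paragraph 5, the entire Agreement is therefore void. No provision of the Agreement survives. Paragraph 4 is among the inoperative provisions, so the answer is no.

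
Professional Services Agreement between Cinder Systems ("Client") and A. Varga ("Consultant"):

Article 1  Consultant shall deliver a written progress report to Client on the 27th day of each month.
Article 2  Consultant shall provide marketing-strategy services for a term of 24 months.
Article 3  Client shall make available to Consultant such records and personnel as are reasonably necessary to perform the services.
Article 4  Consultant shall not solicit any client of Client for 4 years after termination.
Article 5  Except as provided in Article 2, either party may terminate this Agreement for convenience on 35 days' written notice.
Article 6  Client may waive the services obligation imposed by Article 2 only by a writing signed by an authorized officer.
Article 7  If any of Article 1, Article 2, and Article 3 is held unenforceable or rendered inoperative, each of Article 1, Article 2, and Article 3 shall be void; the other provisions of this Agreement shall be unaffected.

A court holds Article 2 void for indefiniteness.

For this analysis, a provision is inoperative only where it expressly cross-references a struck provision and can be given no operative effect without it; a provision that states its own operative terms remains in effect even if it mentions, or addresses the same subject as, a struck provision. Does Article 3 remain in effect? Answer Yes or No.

Article 2 is struck. The only function of Article 6 is the waiver condition for Article 2, so it cannot stand once Article 2 is removed. Article 5 mentions Article 2 but its own obligation stands independently of Article 2, so Article 5 is not affected. Article 7 declares Article 1, Article 2, and Article 3 mutually dependent; since one of them has fallen, all of them are of no effect. That brings down Article 1 and Article 3 as well. The remainder continues in force under Article 7. The provisions still in force are Article 4, Article 5, and Article 7. Article 3 is among the inoperative provisions, so the answer is no.

No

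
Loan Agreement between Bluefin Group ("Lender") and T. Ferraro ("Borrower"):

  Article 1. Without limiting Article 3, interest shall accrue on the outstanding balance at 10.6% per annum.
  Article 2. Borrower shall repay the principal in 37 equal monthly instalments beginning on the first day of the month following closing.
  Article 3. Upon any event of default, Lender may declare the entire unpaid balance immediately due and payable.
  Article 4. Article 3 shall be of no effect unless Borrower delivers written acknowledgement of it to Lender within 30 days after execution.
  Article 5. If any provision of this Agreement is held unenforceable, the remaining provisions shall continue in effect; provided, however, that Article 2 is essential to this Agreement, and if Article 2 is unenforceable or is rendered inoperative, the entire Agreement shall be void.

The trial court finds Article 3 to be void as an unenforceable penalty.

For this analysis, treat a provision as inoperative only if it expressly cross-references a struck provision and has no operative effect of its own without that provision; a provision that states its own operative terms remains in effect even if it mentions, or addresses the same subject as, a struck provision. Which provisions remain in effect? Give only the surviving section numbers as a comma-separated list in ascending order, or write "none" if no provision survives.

Article 3 is struck. Article 4 has no operative effect of its own apart from Article 3 and is therefore inoperative. Although Article 1 refers to Article 3, its operative terms do not depend on Article 3, so it remains in effect. Article 5 makes Article 2 an essential term, but Article 2 is unaffected, so the severability proviso in Article 5 preserves the remaining provisions. The provisions still in force are Article 1, Article 2, and Article 5.

1, 2, 5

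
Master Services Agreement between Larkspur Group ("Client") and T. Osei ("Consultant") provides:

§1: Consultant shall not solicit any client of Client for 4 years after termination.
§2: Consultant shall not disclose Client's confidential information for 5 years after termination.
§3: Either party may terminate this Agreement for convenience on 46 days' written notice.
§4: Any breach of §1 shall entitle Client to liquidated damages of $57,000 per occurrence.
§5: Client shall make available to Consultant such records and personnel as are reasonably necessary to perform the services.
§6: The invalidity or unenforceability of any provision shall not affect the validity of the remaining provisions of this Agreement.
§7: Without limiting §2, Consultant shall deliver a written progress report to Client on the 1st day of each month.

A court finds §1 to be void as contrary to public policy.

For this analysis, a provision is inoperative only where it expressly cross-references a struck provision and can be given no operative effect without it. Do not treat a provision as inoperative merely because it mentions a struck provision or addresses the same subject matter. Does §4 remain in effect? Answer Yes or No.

No

§1 is struck. The whole of §4 is the liquidated-damages amount, defined by reference to §1, so §4 cannot stand once §1 is removed. §6 is a severability clause and preserves every provision that can still be given independent effect. That leaves §2, §3, §5, §6, and §7 in effect. §4 is among the inoperative provisions, so the answer is no.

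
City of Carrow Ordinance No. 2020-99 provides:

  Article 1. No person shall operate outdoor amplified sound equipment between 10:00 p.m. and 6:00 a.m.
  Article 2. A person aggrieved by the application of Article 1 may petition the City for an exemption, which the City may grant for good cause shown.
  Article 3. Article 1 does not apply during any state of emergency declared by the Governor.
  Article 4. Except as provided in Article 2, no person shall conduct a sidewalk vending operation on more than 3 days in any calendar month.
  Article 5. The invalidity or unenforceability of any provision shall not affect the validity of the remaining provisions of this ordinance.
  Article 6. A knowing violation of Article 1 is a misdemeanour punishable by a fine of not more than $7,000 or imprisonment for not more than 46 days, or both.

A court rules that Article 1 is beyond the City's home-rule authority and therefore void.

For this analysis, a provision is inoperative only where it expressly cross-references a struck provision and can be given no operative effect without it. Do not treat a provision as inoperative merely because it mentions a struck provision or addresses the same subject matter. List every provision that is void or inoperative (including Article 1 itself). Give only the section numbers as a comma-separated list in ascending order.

1, 2, 3, 6

Article 1 is struck. The only function of Article 2 is the exemption procedure for Article 1, so it cannot stand once Article 1 is removed. Article 3 has no operative effect of its own apart from Article 1 and is therefore inoperative. Article 6 merely fixes the criminal penalty for violating Article 1; with Article 1 gone it has nothing to operate on and falls away. Although Article 4 refers to Article 2, its operative terms do not depend on Article 2, so it remains in effect. Article 5 is a severability clause and preserves every provision that can still be given independent effect. That leaves Article 4 and Article 5 in effect.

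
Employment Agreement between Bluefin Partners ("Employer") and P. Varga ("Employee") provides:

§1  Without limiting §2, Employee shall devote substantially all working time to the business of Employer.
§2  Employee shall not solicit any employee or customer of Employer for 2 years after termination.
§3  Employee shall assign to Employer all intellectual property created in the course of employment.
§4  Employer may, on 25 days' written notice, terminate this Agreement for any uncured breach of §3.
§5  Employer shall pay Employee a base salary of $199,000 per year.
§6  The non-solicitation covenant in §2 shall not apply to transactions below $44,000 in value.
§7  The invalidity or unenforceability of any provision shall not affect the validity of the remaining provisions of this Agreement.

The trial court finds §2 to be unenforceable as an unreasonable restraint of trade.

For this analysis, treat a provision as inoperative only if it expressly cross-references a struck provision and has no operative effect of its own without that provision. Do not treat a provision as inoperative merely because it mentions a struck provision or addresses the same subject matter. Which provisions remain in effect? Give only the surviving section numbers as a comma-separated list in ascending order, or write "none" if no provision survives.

1, 3, 4, 5, 7

§2 is struck. The whole of §6 is the carve-out from the non-solicitation covenant, defined by reference to §2, so §6 cannot stand once §2 is removed. §1 mentions §2 but its own obligation stands independently of §2, so §1 is not affected. §7 is a severability clause and preserves every provision that can still be given independent effect. The provisions still in force are §1, §3, §4, §5, and §7.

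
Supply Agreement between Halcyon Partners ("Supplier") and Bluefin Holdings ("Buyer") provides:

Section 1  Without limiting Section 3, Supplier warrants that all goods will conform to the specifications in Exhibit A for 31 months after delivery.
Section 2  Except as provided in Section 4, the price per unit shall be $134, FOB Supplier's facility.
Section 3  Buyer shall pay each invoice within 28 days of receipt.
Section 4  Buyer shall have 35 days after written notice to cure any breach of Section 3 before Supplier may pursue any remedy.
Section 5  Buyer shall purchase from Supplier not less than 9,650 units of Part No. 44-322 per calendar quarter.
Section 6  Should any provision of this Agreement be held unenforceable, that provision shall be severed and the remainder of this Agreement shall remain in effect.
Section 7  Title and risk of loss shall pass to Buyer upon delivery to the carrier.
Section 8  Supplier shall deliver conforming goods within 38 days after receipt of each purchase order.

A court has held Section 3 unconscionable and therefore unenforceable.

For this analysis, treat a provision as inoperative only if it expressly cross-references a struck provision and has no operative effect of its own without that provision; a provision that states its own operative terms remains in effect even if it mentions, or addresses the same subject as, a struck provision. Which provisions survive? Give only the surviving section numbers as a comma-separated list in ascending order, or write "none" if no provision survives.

Section 3 is struck. Section 4 merely fixes the cure period for breach of Section 3; with Section 3 gone it has nothing to operate on and falls away. Although Section 1 refers to Section 3, its operative terms do not depend on Section 3, so it remains in effect. Section 2 mentions Section 4 but its own obligation stands independently of Section 4, so Section 2 is not affected. Section 6 is a severability clause and preserves every provision that can still be given independent effect. That leaves Section 1, Section 2, Section 5, Section 6, Section 7, and Section 8 in effect.

1, 2, 5, 6, 7, 8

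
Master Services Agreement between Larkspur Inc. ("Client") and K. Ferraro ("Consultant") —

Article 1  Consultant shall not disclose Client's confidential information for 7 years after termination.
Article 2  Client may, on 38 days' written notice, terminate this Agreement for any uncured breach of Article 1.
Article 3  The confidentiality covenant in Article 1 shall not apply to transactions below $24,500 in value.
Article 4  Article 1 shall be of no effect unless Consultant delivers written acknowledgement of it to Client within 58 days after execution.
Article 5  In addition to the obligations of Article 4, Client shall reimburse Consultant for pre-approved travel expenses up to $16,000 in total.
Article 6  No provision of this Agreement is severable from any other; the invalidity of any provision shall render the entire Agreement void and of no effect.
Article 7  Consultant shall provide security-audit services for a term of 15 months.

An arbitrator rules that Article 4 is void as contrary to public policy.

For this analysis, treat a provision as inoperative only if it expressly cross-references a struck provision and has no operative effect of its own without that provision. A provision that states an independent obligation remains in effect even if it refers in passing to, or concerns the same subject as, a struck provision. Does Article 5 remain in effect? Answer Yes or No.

Article 4 is struck. No other provision's operative terms depend on Article 4. Article 6 provides that the Agreement is not severable, so the invalidity of any one provision voids the entire Agreement. No provision of the Agreement survives. Article 5 is among the inoperative provisions, so the answer is no.

No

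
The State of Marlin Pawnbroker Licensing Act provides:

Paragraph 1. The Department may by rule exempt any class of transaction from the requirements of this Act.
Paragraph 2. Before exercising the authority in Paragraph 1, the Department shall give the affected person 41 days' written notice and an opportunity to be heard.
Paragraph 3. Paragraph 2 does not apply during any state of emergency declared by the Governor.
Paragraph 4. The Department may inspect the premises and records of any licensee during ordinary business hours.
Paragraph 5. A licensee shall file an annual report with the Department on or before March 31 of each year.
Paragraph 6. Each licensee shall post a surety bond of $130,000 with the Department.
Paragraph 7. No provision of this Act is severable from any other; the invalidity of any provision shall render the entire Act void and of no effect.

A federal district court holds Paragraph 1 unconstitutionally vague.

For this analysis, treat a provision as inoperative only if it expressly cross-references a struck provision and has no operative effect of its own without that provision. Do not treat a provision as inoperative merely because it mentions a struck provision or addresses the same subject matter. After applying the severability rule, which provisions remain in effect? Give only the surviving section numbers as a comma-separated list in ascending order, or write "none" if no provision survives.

none

Paragraph 1 is struck. Paragraph 2 has no operative effect of its own apart from Paragraph 1 and is therefore inoperative. Paragraph 3 has no operative effect of its own apart from Paragraph 2 and is therefore inoperative. Paragraph 7 provides that the Act is not severable, so the invalidity of any one provision voids the entire Act. No provision of the Act survives.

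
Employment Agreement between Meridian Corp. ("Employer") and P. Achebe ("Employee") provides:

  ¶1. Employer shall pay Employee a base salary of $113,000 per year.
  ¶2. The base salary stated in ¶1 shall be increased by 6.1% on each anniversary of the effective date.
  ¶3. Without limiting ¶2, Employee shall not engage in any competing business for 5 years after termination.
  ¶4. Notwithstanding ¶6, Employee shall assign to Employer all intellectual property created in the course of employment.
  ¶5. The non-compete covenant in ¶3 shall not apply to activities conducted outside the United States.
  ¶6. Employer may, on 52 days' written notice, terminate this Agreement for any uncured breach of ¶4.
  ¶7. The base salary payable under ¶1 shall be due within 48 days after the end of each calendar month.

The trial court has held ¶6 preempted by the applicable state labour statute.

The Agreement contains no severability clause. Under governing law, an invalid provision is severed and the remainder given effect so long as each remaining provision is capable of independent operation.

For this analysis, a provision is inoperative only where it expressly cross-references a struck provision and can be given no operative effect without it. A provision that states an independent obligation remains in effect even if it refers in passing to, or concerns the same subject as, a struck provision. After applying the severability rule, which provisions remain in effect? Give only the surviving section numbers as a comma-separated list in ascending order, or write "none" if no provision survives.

1, 2, 3, 4, 5, 7

¶6 is struck. Although ¶4 refers to ¶6, its operative terms do not depend on ¶6, so it remains in effect. Nothing else in the Agreement is defined by reference to ¶6. With no severability clause, the stated default rule severs what cannot stand and enforces each remaining provision that can operate on its own. ¶1, ¶2, ¶3, ¶4, ¶5, and ¶7 remain in effect.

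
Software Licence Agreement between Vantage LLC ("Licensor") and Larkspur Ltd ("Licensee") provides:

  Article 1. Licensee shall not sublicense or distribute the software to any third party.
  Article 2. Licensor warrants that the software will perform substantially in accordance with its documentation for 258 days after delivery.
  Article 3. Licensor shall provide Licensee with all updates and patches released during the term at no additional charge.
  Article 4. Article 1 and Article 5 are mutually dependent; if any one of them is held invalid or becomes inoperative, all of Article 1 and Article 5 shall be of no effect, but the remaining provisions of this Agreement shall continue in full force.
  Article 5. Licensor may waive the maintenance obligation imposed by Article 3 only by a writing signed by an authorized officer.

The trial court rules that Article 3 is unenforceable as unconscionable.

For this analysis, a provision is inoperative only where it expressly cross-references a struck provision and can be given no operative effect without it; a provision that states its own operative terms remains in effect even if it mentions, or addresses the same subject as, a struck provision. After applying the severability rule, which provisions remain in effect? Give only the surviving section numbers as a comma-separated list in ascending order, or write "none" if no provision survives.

Article 3 is struck. The only function of Article 5 is the waiver condition for Article 3, so it cannot stand once Article 3 is removed. Article 4 declares Article 1 and Article 5 mutually dependent; since one of them has fallen, all of them are of no effect. That brings down Article 1 as well. The remainder continues in force under Article 4. That leaves Article 2 and Article 4 in effect.

2, 4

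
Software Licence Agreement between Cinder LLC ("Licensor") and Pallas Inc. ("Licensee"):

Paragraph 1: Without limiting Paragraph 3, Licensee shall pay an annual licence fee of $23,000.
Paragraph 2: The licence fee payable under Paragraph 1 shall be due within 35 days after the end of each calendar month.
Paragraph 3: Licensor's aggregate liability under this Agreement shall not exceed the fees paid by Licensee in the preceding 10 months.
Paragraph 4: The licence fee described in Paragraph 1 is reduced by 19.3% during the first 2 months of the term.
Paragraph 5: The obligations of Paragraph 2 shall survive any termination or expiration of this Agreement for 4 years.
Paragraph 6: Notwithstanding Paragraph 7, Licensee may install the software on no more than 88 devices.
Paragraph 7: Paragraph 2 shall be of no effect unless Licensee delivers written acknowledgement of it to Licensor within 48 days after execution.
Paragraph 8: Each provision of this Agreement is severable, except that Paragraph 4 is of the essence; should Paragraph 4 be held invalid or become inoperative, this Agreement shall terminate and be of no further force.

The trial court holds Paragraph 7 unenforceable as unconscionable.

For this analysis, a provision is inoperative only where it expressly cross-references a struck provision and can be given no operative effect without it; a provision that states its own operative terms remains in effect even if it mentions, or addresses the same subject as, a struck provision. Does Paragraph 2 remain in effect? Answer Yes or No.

Yes

Paragraph 7 is struck. Although Paragraph 6 refers to Paragraph 7, its operative terms do not depend on Paragraph 7, so it remains in effect. Nothing else in the Agreement is defined by reference to Paragraph 7. Paragraph 8 makes Paragraph 4 an essential term, but Paragraph 4 is unaffected, so the severability proviso in Paragraph 8 preserves the remaining provisions. Paragraph 1, Paragraph 2, Paragraph 3, Paragraph 4, Paragraph 5, Paragraph 6, and Paragraph 8 remain in effect. Paragraph 2 is among the surviving provisions, so the answer is yes.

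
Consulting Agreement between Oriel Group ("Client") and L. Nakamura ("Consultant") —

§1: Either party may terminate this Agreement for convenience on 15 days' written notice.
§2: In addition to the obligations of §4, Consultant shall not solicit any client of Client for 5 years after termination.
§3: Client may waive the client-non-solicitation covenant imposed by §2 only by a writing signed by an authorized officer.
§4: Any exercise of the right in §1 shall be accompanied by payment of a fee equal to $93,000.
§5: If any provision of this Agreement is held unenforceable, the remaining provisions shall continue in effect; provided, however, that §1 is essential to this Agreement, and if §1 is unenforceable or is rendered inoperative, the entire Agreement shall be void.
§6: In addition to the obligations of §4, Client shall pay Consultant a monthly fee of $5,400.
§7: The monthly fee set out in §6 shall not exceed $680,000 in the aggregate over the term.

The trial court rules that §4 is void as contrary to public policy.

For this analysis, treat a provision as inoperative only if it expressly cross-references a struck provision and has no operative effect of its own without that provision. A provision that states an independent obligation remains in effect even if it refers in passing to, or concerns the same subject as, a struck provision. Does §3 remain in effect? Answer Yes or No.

§4 is struck. Although §6 refers to §4, its operative terms do not depend on §4, so it remains in effect. Although §2 refers to §4, its operative terms do not depend on §4, so it remains in effect. Nothing else in the Agreement is defined by reference to §4. §5 makes §1 an essential term, but §1 is unaffected, so the severability proviso in §5 preserves the remaining provisions. The provisions still in force are §1, §2, §3, §5, §6, and §7. §3 is among the surviving provisions, so the answer is yes.

Yes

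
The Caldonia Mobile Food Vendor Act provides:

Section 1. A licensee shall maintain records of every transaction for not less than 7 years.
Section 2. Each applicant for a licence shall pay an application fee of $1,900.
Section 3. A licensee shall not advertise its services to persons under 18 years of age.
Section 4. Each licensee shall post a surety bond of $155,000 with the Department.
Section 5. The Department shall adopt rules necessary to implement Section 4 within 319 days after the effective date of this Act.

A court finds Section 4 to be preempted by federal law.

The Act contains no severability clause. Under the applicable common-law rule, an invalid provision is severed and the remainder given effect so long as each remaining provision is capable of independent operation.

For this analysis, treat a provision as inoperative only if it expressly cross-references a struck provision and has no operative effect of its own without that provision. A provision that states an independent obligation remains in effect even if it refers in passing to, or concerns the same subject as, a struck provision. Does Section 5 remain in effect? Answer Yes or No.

Section 4 is struck. Section 5 has no operative effect of its own apart from Section 4 and is therefore inoperative. Under the stated default rule, only provisions that cannot operate independently fall away; the rest are enforced. The provisions still in force are Section 1, Section 2, and Section 3. Section 5 is among the inoperative provisions, so the answer is no.

No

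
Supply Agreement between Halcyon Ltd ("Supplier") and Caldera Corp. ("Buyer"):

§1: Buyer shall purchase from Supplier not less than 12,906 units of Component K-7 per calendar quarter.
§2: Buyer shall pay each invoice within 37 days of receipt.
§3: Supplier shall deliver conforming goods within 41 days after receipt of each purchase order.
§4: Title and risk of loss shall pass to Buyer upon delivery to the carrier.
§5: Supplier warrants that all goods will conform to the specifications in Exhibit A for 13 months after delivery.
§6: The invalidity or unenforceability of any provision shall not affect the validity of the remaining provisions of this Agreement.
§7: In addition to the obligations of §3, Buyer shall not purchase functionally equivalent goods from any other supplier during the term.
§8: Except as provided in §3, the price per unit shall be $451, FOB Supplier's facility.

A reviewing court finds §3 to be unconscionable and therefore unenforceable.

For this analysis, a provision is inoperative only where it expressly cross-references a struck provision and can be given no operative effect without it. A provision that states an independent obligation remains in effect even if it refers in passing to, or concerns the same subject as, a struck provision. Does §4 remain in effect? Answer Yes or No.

§3 is struck. §8 mentions §3 but its own obligation stands independently of §3, so §8 is not affected. §7 mentions §3 but its own obligation stands independently of §3, so §7 is not affected. Nothing else in the Agreement is defined by reference to §3. §6 is a severability clause and preserves every provision that can still be given independent effect. The provisions still in force are §1, §2, §4, §5, §6, §7, and §8. §4 is among the surviving provisions, so the answer is yes.

Yes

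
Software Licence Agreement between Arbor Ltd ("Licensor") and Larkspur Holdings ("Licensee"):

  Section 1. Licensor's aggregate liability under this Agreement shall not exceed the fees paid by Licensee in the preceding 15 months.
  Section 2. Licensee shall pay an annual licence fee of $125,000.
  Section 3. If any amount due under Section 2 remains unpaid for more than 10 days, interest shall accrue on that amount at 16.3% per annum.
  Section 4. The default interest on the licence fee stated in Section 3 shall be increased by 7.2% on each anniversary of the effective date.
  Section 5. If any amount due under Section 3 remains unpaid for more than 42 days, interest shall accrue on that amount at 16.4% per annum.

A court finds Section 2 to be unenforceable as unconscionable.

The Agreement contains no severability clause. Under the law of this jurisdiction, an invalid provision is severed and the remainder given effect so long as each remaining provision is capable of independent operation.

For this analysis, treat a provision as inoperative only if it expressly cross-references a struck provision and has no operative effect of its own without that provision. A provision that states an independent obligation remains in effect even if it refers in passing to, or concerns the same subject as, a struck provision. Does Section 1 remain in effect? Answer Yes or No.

Section 2 is struck. Section 3 operates only by reference to Section 2, so it falls with Section 2. Section 4 does nothing except set the escalation of the default interest on the licence fee by reference to Section 3; with Section 3 gone it has no independent effect and is inoperative. Section 5 does nothing except set the default interest on the default interest on the licence fee by reference to Section 3; with Section 3 gone it has no independent effect and is inoperative. With no severability clause, the stated default rule severs what cannot stand and enforces each remaining provision that can operate on its own. Only Section 1 remains in effect. Section 1 is among the surviving provisions, so the answer is yes.

Yes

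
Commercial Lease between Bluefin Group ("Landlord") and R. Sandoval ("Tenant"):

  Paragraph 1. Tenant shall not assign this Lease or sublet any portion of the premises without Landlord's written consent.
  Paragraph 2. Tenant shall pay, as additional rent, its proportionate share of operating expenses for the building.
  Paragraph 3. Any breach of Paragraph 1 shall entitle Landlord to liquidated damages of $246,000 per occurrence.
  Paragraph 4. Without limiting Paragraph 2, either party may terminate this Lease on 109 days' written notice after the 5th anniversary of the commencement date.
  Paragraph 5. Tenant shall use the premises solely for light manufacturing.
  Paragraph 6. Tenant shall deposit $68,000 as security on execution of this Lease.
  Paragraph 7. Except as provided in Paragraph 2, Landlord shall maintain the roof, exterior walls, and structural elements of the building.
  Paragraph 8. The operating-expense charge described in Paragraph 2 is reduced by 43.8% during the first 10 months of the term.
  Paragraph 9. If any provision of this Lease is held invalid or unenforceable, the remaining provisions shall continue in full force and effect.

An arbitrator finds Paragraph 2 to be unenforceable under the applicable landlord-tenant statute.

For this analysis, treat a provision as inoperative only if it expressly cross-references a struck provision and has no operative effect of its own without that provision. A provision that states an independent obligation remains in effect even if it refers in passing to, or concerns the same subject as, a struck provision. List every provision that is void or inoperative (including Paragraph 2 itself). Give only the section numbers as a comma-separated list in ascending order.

2, 8

Paragraph 2 is struck. The whole of Paragraph 8 is the introductory reduction to the operating-expense charge, defined by reference to Paragraph 2, so Paragraph 8 cannot stand once Paragraph 2 is removed. Although Paragraph 4 refers to Paragraph 2, its operative terms do not depend on Paragraph 2, so it remains in effect. Although Paragraph 7 refers to Paragraph 2, its operative terms do not depend on Paragraph 2, so it remains in effect. Paragraph 9 is a severability clause and preserves every provision that can still be given independent effect. That leaves Paragraph 1, Paragraph 3, Paragraph 4, Paragraph 5, Paragraph 6, Paragraph 7, and Paragraph 9 in effect.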